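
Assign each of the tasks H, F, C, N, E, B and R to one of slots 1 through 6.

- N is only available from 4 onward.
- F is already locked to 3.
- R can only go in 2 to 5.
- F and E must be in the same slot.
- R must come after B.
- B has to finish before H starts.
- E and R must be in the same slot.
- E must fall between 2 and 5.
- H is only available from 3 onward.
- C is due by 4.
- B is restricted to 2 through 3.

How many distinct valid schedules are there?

Splitting on H: it can be 3 (12), 4 (12), 5 (12), 6 (12). Listing each branch's schedules as (F, C, N, E, B, R):
H=3: (3,1,4,3,2,3) (3,1,5,3,2,3) (3,1,6,3,2,3) (3,2,4,3,2,3) (3,2,5,3,2,3) (3,2,6,3,2,3) (3,3,4,3,2,3) (3,3,5,3,2,3) (3,3,6,3,2,3) (3,4,4,3,2,3) (3,4,5,3,2,3) (3,4,6,3,2,3) — 12.
H=4: (3,1,4,3,2,3) (3,1,5,3,2,3) (3,1,6,3,2,3) (3,2,4,3,2,3) (3,2,5,3,2,3) (3,2,6,3,2,3) (3,3,4,3,2,3) (3,3,5,3,2,3) (3,3,6,3,2,3) (3,4,4,3,2,3) (3,4,5,3,2,3) (3,4,6,3,2,3) — 12.
H=5: (3,1,4,3,2,3) (3,1,5,3,2,3) (3,1,6,3,2,3) (3,2,4,3,2,3) (3,2,5,3,2,3) (3,2,6,3,2,3) (3,3,4,3,2,3) (3,3,5,3,2,3) (3,3,6,3,2,3) (3,4,4,3,2,3) (3,4,5,3,2,3) (3,4,6,3,2,3) — 12.
H=6: (3,1,4,3,2,3) (3,1,5,3,2,3) (3,1,6,3,2,3) (3,2,4,3,2,3) (3,2,5,3,2,3) (3,2,6,3,2,3) (3,3,4,3,2,3) (3,3,5,3,2,3) (3,3,6,3,2,3) (3,4,4,3,2,3) (3,4,5,3,2,3) (3,4,6,3,2,3) — 12.
Summing: 12 + 12 + 12 + 12 = 48.

48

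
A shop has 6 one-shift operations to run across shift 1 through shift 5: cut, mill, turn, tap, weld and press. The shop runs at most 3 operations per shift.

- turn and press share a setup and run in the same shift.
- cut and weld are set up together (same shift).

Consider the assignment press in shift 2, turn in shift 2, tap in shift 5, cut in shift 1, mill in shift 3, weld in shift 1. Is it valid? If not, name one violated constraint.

The shop runs at most 3 operations per shift — holds.
turn and press share a setup and run in the same shift — holds.
cut and weld are set up together (same shift) — holds.

Valid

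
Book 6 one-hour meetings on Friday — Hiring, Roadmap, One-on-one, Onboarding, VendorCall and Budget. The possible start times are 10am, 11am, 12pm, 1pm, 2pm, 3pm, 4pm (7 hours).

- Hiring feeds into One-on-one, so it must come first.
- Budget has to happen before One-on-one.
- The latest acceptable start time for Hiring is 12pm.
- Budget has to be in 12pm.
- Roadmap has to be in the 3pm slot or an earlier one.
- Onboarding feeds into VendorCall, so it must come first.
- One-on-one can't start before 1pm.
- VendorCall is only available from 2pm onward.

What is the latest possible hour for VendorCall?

4pm

VendorCall is available from 2pm.
VendorCall at 4pm is achievable: Budget=12pm, VendorCall=4pm, Hiring=10am, Onboarding=10am, One-on-one=1pm, Roadmap=10am.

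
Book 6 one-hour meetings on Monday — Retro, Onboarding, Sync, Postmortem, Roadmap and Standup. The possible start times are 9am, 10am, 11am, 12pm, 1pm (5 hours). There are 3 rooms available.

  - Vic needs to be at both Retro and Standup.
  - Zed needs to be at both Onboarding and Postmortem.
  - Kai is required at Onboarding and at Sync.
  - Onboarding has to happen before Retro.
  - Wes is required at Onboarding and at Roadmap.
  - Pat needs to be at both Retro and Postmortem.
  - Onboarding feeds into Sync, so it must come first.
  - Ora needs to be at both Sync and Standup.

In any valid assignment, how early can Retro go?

10am

Precedence pushes Retro to at least 10am.
Retro at 10am is achievable: Postmortem=11am; Sync=10am; Onboarding=9am; Retro=10am; Standup=9am; Roadmap=10am.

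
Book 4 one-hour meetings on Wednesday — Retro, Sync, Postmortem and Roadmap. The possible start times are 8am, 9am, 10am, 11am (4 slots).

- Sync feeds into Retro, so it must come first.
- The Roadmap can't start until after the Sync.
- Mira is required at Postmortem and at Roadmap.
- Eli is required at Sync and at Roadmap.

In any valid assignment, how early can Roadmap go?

Precedence pushes Roadmap to at least 9am.
Roadmap at 9am is achievable: Roadmap=9am; Postmortem=8am; Sync=8am; Retro=9am.

9am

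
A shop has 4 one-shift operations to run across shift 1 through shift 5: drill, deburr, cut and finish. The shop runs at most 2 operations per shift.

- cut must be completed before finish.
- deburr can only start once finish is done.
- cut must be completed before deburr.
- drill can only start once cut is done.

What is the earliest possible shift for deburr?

shift 3

Precedence pushes deburr to at least shift 3.
deburr at shift 3 is achievable: deburr in shift 3; finish in shift 2; cut in shift 1; drill in shift 2.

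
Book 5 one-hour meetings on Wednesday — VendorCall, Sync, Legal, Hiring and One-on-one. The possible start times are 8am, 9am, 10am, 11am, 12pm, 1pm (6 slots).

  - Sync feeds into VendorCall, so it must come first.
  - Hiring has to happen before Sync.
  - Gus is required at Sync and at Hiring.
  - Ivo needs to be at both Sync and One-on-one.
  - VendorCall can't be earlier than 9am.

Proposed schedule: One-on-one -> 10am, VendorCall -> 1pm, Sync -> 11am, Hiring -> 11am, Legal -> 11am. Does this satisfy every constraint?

Sync feeds into VendorCall, so it must come first — holds.
Gus is required at Sync and at Hiring — violated.
VendorCall can't be earlier than 9am — holds.
Ivo needs to be at both Sync and One-on-one — holds.
Hiring has to happen before Sync — violated.

Invalid. Gus is required at Sync and at Hiring.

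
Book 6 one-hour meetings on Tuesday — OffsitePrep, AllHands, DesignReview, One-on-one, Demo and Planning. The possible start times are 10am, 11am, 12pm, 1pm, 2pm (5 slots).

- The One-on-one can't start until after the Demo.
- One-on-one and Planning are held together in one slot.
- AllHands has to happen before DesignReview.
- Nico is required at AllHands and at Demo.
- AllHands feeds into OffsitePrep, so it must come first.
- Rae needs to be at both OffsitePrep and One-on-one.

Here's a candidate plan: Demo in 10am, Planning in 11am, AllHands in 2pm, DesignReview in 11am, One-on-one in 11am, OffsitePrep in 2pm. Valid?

No. AllHands has to happen before DesignReview is not satisfied.

AllHands has to happen before DesignReview — violated.
AllHands feeds into OffsitePrep, so it must come first — violated.
Nico is required at AllHands and at Demo — holds.
Rae needs to be at both OffsitePrep and One-on-one — holds.
One-on-one and Planning are held together in one slot — holds.
The One-on-one can't start until after the Demo — holds.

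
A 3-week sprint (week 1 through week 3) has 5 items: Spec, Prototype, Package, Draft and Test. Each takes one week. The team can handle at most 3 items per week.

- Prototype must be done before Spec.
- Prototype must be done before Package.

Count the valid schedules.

Splitting on Spec: it can be week 2 (17), week 3 (25). Listing each branch's schedules as (Prototype, Package, Draft, Test) by week number:
Spec=week 2: (1,2,1,1) (1,2,1,2) (1,2,1,3) (1,2,2,1) (1,2,2,3) (1,2,3,1) (1,2,3,2) (1,2,3,3) (1,3,1,1) (1,3,1,2) (1,3,1,3) (1,3,2,1) (1,3,2,2) (1,3,2,3) (1,3,3,1) (1,3,3,2) (1,3,3,3) — 17.
Spec=week 3: (1,2,1,1) (1,2,1,2) (1,2,1,3) (1,2,2,1) (1,2,2,2) (1,2,2,3) (1,2,3,1) (1,2,3,2) (1,2,3,3) (1,3,1,1) (1,3,1,2) (1,3,1,3) (1,3,2,1) (1,3,2,2) (1,3,2,3) (1,3,3,1) (1,3,3,2) (2,3,1,1) (2,3,1,2) (2,3,1,3) (2,3,2,1) (2,3,2,2) (2,3,2,3) (2,3,3,1) (2,3,3,2) — 25.
Summing: 17 + 25 = 42.

42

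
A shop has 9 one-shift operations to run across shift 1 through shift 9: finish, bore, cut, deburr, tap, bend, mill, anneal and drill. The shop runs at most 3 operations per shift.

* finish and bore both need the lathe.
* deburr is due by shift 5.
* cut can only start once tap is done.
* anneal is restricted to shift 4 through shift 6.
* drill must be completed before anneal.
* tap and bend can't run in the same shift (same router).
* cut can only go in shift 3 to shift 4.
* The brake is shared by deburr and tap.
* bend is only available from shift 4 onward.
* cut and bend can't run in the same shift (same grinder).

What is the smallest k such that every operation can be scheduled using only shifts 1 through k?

The precedence chain requires at least 2 distinct shifts.
With at most 3 per shift and 9 operations, at least 3 shifts are needed.
bend can't be placed before shift 4, so the schedule must run through at least shift 4.
4 works (last occupied shift: shift 4): for example mill=shift 2, bend=shift 4, drill=shift 1, bore=shift 2, finish=shift 1, deburr=shift 2, anneal=shift 4, cut=shift 3, tap=shift 1.

4 shifts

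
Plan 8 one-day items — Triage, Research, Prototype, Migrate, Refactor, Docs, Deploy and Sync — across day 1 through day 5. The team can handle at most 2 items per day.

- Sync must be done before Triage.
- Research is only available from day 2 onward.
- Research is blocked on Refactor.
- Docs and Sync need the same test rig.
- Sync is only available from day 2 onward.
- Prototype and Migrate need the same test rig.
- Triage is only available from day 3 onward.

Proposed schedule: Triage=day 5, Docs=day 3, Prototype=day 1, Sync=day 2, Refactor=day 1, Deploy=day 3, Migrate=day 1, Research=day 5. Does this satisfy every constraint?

Docs and Sync need the same test rig — holds.
Research is blocked on Refactor — holds.
Sync must be done before Triage — holds.
Sync is only available from day 2 onward — holds.
Triage is only available from day 3 onward — holds.
Research is only available from day 2 onward — holds.
Prototype and Migrate need the same test rig — violated.
The team can handle at most 2 items per day — violated.

No — it violates: Prototype and Migrate need the same test rig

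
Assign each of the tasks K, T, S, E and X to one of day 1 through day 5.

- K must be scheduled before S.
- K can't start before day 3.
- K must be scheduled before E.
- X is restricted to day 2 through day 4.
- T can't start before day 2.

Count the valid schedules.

Splitting on K: it can be day 3 (48), day 4 (12). Listing each branch's schedules as (T, S, E, X) by day number:
K=day 3: (2,4,4,2) (2,4,4,3) (2,4,4,4) (2,4,5,2) (2,4,5,3) (2,4,5,4) (2,5,4,2) (2,5,4,3) (2,5,4,4) (2,5,5,2) (2,5,5,3) (2,5,5,4) (3,4,4,2) (3,4,4,3) (3,4,4,4) (3,4,5,2) (3,4,5,3) (3,4,5,4) (3,5,4,2) (3,5,4,3) (3,5,4,4) (3,5,5,2) (3,5,5,3) (3,5,5,4) (4,4,4,2) (4,4,4,3) (4,4,4,4) (4,4,5,2) (4,4,5,3) (4,4,5,4) (4,5,4,2) (4,5,4,3) (4,5,4,4) (4,5,5,2) (4,5,5,3) (4,5,5,4) (5,4,4,2) (5,4,4,3) (5,4,4,4) (5,4,5,2) (5,4,5,3) (5,4,5,4) (5,5,4,2) (5,5,4,3) (5,5,4,4) (5,5,5,2) (5,5,5,3) (5,5,5,4) — 48.
K=day 4: (2,5,5,2) (2,5,5,3) (2,5,5,4) (3,5,5,2) (3,5,5,3) (3,5,5,4) (4,5,5,2) (4,5,5,3) (4,5,5,4) (5,5,5,2) (5,5,5,3) (5,5,5,4) — 12.
Summing: 48 + 12 = 60.

60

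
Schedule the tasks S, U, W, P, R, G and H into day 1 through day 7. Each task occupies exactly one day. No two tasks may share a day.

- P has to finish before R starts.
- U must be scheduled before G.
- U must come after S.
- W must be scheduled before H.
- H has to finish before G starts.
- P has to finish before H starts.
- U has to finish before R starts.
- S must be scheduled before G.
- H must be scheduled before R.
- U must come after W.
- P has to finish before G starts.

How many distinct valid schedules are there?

32

Splitting on S: it can be day 1 (10), day 2 (10), day 3 (8), day 4 (4). Listing each branch's schedules as (U, W, P, R, G, H) by day number:
S=day 1: (3,2,4,6,7,5) (3,2,4,7,6,5) (4,2,3,6,7,5) (4,2,3,7,6,5) (4,3,2,6,7,5) (4,3,2,7,6,5) (5,2,3,6,7,4) (5,2,3,7,6,4) (5,3,2,6,7,4) (5,3,2,7,6,4) — 10.
S=day 2: (3,1,4,6,7,5) (3,1,4,7,6,5) (4,1,3,6,7,5) (4,1,3,7,6,5) (4,3,1,6,7,5) (4,3,1,7,6,5) (5,1,3,6,7,4) (5,1,3,7,6,4) (5,3,1,6,7,4) (5,3,1,7,6,4) — 10.
S=day 3: (4,1,2,6,7,5) (4,1,2,7,6,5) (4,2,1,6,7,5) (4,2,1,7,6,5) (5,1,2,6,7,4) (5,1,2,7,6,4) (5,2,1,6,7,4) (5,2,1,7,6,4) — 8.
S=day 4: (5,1,2,6,7,3) (5,1,2,7,6,3) (5,2,1,6,7,3) (5,2,1,7,6,3) — 4.
Summing: 10 + 10 + 8 + 4 = 32.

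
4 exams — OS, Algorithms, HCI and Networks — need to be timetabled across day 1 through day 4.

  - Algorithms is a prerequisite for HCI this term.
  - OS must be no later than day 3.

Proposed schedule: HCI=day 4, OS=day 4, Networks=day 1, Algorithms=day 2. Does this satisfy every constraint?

Invalid. OS must be no later than day 3.

OS must be no later than day 3 — violated.
Algorithms is a prerequisite for HCI this term — holds.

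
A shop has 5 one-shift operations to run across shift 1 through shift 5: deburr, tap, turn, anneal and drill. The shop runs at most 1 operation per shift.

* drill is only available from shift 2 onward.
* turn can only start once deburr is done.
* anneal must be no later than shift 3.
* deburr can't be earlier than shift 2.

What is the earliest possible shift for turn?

Precedence pushes turn to at least shift 3.
turn at shift 3 is achievable: anneal=shift 1; deburr=shift 2; turn=shift 3; tap=shift 5; drill=shift 4.

shift 3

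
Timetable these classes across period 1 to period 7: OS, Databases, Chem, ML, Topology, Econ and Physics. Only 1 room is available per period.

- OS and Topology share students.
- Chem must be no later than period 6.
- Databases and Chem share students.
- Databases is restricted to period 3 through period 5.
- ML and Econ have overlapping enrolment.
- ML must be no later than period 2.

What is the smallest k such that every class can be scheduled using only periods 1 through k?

7 periods

With at most 1 per period and 7 classes, at least 7 periods are needed.
Databases can't be placed before period 3, so the schedule must run through at least period 3.
7 works (last occupied period: period 7): for example ML in period 1, Physics in period 7, Chem in period 2, Topology in period 5, Econ in period 6, Databases in period 3, OS in period 4.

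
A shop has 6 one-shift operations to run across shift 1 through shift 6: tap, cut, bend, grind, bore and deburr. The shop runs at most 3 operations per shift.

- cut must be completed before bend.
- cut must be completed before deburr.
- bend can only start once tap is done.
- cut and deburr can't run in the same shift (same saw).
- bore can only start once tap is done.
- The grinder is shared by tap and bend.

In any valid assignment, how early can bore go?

Precedence pushes bore to at least shift 2.
bore at shift 2 is achievable: bend=shift 2; tap=shift 1; bore=shift 2; grind=shift 1; deburr=shift 2; cut=shift 1.

shift 2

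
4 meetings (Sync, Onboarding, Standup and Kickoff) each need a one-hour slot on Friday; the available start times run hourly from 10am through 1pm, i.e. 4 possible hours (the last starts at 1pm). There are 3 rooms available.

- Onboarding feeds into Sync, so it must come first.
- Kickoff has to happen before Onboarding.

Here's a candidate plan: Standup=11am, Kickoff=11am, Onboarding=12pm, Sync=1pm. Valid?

Kickoff has to happen before Onboarding — holds.
There are 3 rooms available — holds.
Onboarding feeds into Sync, so it must come first — holds.

Yes, all constraints hold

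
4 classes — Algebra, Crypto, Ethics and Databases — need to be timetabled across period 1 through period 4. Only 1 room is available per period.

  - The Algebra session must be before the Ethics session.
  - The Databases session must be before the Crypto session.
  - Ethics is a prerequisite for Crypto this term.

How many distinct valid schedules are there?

3

Enumerating: Crypto in period 4; Algebra in period 1; Databases in period 3; Ethics in period 2 | Ethics=period 3, Crypto=period 4, Databases=period 2, Algebra=period 1 | Databases in period 1, Algebra in period 2, Crypto in period 4, Ethics in period 3.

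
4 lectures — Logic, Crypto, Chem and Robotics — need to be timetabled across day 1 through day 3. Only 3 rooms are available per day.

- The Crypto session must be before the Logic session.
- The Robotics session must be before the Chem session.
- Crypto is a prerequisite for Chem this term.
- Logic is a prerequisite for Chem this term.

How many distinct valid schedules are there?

Enumerating: Chem -> day 3, Crypto -> day 1, Robotics -> day 1, Logic -> day 2 | Robotics=day 2; Chem=day 3; Crypto=day 1; Logic=day 2.

2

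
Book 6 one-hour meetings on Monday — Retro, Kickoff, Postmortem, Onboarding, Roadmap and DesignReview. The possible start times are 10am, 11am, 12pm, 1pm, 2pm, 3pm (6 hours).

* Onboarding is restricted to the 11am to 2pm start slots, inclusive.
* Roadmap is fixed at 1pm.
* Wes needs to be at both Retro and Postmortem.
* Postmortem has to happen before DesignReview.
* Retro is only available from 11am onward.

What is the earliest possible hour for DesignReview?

Precedence pushes DesignReview to at least 11am.
DesignReview at 11am is achievable: Retro -> 11am; DesignReview -> 11am; Kickoff -> 10am; Onboarding -> 11am; Postmortem -> 10am; Roadmap -> 1pm.

11am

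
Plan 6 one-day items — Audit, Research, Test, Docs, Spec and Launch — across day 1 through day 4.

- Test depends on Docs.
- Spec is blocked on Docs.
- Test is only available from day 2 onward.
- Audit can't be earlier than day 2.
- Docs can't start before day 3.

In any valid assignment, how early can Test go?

Test is available from day 2; precedence pushes Test to at least day 4.
Test at day 4 is achievable: Test=day 4, Docs=day 3, Audit=day 2, Launch=day 1, Spec=day 4, Research=day 1.

day 4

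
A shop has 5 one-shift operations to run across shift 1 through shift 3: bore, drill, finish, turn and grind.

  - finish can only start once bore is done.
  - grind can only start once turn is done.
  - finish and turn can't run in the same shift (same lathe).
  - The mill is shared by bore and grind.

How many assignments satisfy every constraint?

Splitting on bore: it can be shift 1 (15), shift 2 (6). Listing each branch's schedules as (drill, finish, turn, grind) by shift number:
bore=shift 1: (1,2,1,2) (1,2,1,3) (1,3,1,2) (1,3,1,3) (1,3,2,3) (2,2,1,2) (2,2,1,3) (2,3,1,2) (2,3,1,3) (2,3,2,3) (3,2,1,2) (3,2,1,3) (3,3,1,2) (3,3,1,3) (3,3,2,3) — 15.
bore=shift 2: (1,3,1,3) (1,3,2,3) (2,3,1,3) (2,3,2,3) (3,3,1,3) (3,3,2,3) — 6.
Summing: 15 + 6 = 21.

21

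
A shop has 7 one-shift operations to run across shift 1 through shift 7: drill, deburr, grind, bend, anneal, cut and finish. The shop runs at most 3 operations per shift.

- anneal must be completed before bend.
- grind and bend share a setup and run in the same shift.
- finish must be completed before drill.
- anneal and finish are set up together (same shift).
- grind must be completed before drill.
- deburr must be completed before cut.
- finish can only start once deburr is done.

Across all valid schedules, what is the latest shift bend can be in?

Precedence pushes bend to at least shift 3; bend must be in the same shift as grind, which can't be after shift 6, so bend is at most shift 6.
bend at shift 6 is achievable: finish -> shift 2; cut -> shift 2; grind -> shift 6; deburr -> shift 1; anneal -> shift 2; bend -> shift 6; drill -> shift 7.

shift 6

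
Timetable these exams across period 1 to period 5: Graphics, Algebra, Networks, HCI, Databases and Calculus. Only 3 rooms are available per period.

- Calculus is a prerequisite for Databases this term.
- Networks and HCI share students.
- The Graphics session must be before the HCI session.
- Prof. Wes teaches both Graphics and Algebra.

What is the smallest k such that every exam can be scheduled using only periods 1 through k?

2 periods

The precedence chain requires at least 2 distinct periods.
With at most 3 per period and 6 exams, at least 2 periods are needed.
2 works (last occupied period: period 2): for example Calculus=period 1; Databases=period 2; Networks=period 1; Algebra=period 2; HCI=period 2; Graphics=period 1.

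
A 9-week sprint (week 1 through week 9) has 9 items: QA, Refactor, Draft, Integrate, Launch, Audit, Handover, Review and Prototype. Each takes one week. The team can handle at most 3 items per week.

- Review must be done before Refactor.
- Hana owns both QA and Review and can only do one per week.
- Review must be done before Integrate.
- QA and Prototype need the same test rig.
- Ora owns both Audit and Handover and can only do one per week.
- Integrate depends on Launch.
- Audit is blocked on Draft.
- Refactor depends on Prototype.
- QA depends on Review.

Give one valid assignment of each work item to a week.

Review -> week 1, Handover -> week 3, Integrate -> week 2, Audit -> week 4, Prototype -> week 1, QA -> week 2, Refactor -> week 2, Draft -> week 3, Launch -> week 1

Checking: Launch(week 1) before Integrate(week 2); Review(week 1) before QA(week 2); Review(week 1) before Integrate(week 2); Review(week 1) before Refactor(week 2); Prototype(week 1) before Refactor(week 2); Draft(week 3) before Audit(week 4); QA(week 2) != Review(week 1); QA(week 2) != Prototype(week 1); Audit(week 4) != Handover(week 3); max 3 per week (cap 3).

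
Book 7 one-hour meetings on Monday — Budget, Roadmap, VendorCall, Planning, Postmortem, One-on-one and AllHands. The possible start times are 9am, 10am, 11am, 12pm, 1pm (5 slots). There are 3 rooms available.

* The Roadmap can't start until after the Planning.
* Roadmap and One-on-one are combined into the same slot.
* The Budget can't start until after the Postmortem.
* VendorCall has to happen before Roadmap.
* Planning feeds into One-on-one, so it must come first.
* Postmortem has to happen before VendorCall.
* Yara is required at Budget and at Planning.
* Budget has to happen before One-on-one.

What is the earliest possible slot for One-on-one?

Precedence pushes One-on-one to at least 11am.
One-on-one at 11am is achievable: Planning in 9am, Roadmap in 11am, One-on-one in 11am, VendorCall in 10am, Budget in 10am, AllHands in 9am, Postmortem in 9am.

11am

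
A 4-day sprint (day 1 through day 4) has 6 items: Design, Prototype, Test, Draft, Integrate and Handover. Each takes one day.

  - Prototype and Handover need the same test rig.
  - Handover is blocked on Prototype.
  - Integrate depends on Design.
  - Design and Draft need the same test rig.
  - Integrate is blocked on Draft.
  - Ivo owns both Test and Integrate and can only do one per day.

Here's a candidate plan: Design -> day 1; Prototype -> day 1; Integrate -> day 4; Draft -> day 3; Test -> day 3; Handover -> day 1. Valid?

No — it violates: Prototype and Handover need the same test rig

Design and Draft need the same test rig — holds.
Integrate is blocked on Draft — holds.
Prototype and Handover need the same test rig — violated.
Ivo owns both Test and Integrate and can only do one per day — holds.
Handover is blocked on Prototype — violated.
Integrate depends on Design — holds.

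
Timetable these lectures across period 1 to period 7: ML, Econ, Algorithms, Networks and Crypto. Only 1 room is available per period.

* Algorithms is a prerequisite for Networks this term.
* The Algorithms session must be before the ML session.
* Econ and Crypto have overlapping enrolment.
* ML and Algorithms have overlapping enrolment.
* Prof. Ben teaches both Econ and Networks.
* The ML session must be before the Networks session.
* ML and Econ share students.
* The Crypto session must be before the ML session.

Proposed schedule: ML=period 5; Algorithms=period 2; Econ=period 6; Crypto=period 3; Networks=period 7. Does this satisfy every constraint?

Valid

Prof. Ben teaches both Econ and Networks — holds.
The Algorithms session must be before the ML session — holds.
The ML session must be before the Networks session — holds.
Only 1 room is available per period — holds.
The Crypto session must be before the ML session — holds.
ML and Econ share students — holds.
ML and Algorithms have overlapping enrolment — holds.
Econ and Crypto have overlapping enrolment — holds.
Algorithms is a prerequisite for Networks this term — holds.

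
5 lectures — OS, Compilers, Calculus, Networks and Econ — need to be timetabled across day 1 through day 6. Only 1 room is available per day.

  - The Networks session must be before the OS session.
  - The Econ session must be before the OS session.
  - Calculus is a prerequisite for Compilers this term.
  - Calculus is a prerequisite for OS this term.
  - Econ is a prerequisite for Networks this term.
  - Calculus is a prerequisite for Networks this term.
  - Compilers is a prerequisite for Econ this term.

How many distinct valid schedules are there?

Splitting on OS: it can be day 5 (1), day 6 (5). Listing each branch's schedules as (Compilers, Calculus, Networks, Econ) by day number:
OS=day 5: (2,1,4,3) — 1.
OS=day 6: (2,1,4,3) (2,1,5,3) (2,1,5,4) (3,1,5,4) (3,2,5,4) — 5.
Summing: 1 + 5 = 6.

6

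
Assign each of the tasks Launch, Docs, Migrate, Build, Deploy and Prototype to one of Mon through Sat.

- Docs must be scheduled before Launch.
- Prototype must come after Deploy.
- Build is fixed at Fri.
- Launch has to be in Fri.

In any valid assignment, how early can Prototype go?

Precedence pushes Prototype to at least Tue.
Prototype at Tue is achievable: Prototype=Tue, Launch=Fri, Docs=Mon, Build=Fri, Migrate=Mon, Deploy=Mon.

Tue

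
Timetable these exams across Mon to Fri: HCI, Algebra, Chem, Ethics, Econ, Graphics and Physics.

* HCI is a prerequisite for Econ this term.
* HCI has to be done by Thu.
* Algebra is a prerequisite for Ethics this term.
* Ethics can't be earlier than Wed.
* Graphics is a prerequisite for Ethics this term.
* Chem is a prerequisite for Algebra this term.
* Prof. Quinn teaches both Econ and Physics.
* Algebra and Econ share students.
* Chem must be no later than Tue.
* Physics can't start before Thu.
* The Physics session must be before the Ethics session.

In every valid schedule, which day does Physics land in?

Thu

Physics is available from Thu; downstream work caps Physics at Thu.
So Physics is pinned to Thu.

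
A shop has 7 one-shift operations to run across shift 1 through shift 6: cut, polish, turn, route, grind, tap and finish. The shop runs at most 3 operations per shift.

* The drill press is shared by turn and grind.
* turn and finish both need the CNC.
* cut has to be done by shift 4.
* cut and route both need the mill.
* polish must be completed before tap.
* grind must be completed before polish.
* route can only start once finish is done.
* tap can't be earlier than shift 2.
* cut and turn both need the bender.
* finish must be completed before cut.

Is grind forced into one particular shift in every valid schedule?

grind can be shift 1 (e.g. route in shift 3, tap in shift 3, cut in shift 2, turn in shift 3, polish in shift 2, finish in shift 1, grind in shift 1) or shift 2 (e.g. route in shift 3; tap in shift 4; finish in shift 1; turn in shift 3; polish in shift 3; grind in shift 2; cut in shift 2).

No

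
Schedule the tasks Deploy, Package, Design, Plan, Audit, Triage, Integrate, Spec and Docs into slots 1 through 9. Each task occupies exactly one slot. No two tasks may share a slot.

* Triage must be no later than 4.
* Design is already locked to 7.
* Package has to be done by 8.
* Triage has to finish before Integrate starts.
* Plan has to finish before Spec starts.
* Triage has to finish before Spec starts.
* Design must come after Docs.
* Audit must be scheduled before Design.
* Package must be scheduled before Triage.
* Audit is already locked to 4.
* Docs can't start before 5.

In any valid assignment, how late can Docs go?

6

Docs is available from 5; downstream work caps Docs at 6.
Docs at 6 is achievable: Deploy=9, Package=1, Triage=2, Spec=5, Audit=4, Plan=3, Docs=6, Design=7, Integrate=8.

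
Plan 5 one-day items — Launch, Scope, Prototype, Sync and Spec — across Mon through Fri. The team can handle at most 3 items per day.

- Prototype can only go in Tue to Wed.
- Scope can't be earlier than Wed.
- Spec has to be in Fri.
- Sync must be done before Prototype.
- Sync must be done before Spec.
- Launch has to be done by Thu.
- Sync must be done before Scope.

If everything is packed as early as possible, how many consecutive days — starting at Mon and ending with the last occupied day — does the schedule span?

The precedence chain requires at least 2 distinct days.
With at most 3 per day and 5 work items, at least 2 days are needed.
Spec can't be placed before Fri — that is day 5 counting from Mon — so the schedule must run through at least 5 days.
5 works (last occupied day: Fri): for example Prototype=Tue, Scope=Wed, Sync=Mon, Launch=Mon, Spec=Fri.

5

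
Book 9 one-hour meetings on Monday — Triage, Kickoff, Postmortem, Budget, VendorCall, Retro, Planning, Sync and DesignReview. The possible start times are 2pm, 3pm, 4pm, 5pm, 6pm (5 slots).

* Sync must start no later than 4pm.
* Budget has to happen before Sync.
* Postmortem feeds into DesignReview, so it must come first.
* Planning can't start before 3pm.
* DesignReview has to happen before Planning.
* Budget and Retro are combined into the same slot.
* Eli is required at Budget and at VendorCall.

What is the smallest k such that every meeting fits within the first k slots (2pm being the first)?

The precedence chain requires at least 3 distinct slots.
3 works (last occupied slot: 4pm): for example Triage -> 2pm, Postmortem -> 2pm, Budget -> 2pm, Retro -> 2pm, VendorCall -> 3pm, DesignReview -> 3pm, Sync -> 3pm, Planning -> 4pm, Kickoff -> 2pm.

3 slots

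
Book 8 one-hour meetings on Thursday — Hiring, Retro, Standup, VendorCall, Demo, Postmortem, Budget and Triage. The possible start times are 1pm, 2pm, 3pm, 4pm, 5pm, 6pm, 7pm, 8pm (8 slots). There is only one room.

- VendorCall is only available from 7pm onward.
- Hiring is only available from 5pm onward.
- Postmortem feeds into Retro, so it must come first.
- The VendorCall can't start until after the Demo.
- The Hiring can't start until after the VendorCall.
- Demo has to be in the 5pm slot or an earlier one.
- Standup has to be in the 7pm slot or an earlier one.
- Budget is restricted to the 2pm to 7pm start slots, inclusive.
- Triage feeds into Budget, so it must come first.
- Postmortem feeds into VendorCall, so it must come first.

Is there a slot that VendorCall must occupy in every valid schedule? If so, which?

7pm

VendorCall is available from 7pm; downstream work caps VendorCall at 7pm.
So VendorCall is pinned to 7pm.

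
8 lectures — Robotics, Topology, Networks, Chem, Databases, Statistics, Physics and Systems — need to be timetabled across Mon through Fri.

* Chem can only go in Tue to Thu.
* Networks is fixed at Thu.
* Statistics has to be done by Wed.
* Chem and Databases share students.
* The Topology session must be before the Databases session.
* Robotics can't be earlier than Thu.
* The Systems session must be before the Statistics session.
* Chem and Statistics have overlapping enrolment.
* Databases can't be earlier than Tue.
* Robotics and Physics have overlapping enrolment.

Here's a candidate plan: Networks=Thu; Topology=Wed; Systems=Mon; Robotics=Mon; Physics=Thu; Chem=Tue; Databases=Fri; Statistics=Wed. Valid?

No. Robotics can't be earlier than Thu is not satisfied.

Chem can only go in Tue to Thu — holds.
Robotics can't be earlier than Thu — violated.
Chem and Statistics have overlapping enrolment — holds.
The Topology session must be before the Databases session — holds.
Databases can't be earlier than Tue — holds.
Statistics has to be done by Wed — holds.
Robotics and Physics have overlapping enrolment — holds.
Chem and Databases share students — holds.
Networks is fixed at Thu — holds.
The Systems session must be before the Statistics session — holds.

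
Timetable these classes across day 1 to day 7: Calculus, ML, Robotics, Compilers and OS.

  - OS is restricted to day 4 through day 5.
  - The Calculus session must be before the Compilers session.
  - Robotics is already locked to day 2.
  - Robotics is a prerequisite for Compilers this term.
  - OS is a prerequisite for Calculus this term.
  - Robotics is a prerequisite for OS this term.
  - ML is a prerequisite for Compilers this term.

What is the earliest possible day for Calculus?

Precedence pushes Calculus to at least day 5; downstream work caps Calculus at day 6.
Calculus at day 5 is achievable: ML -> day 1, Calculus -> day 5, OS -> day 4, Compilers -> day 6, Robotics -> day 2.

day 5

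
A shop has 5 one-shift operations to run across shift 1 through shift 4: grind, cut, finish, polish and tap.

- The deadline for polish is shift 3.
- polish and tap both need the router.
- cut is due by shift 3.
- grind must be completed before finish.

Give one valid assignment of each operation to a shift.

cut=shift 1, grind=shift 1, polish=shift 1, tap=shift 2, finish=shift 2

Checking: grind(shift 1) before finish(shift 2); polish(shift 1) != tap(shift 2); cut=shift 1 in [shift 1,shift 3]; polish=shift 1 in [shift 1,shift 3].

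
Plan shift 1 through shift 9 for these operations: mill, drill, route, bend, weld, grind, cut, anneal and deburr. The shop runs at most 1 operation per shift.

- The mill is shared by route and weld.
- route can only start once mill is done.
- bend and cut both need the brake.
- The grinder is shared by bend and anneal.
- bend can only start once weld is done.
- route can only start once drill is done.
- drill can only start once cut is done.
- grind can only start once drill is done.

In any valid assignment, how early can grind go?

Precedence pushes grind to at least shift 3.
grind at shift 3 is achievable: grind in shift 3; anneal in shift 8; route in shift 5; cut in shift 1; mill in shift 4; deburr in shift 9; bend in shift 7; drill in shift 2; weld in shift 6.

shift 3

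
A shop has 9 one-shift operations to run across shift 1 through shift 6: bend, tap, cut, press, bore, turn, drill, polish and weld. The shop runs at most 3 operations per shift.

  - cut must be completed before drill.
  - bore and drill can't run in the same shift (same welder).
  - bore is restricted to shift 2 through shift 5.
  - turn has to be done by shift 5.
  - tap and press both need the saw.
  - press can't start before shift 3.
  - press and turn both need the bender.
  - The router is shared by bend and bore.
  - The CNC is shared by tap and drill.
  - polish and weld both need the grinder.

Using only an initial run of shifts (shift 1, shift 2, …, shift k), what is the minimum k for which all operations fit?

3 shifts

The precedence chain requires at least 2 distinct shifts.
With at most 3 per shift and 9 operations, at least 3 shifts are needed.
press can't be placed before shift 3, so the schedule must run through at least shift 3.
3 works (last occupied shift: shift 3): for example cut in shift 1; turn in shift 2; tap in shift 1; weld in shift 3; press in shift 3; drill in shift 3; polish in shift 2; bore in shift 2; bend in shift 1.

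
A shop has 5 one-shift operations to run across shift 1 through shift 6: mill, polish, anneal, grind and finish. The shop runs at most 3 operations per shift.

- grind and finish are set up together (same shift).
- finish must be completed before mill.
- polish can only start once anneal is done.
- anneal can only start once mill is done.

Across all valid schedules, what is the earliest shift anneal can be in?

Precedence pushes anneal to at least shift 3; downstream work caps anneal at shift 5.
anneal at shift 3 is achievable: grind -> shift 1; polish -> shift 4; mill -> shift 2; finish -> shift 1; anneal -> shift 3.

shift 3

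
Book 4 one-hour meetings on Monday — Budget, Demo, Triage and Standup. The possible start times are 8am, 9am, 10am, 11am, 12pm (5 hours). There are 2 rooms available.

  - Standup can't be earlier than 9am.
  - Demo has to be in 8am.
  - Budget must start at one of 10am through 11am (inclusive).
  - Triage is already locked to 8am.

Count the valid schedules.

Splitting on Budget: it can be 10am (4), 11am (4). Listing each branch's schedules as (Demo, Triage, Standup):
Budget=10am: (8am,8am,9am) (8am,8am,10am) (8am,8am,11am) (8am,8am,12pm) — 4.
Budget=11am: (8am,8am,9am) (8am,8am,10am) (8am,8am,11am) (8am,8am,12pm) — 4.
Summing: 4 + 4 = 8.

8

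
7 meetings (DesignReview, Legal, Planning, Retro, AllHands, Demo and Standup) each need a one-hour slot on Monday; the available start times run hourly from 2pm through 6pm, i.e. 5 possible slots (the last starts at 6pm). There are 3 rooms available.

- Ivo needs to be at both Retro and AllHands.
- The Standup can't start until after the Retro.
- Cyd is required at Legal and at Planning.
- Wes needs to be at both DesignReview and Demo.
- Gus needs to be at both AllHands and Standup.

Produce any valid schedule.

DesignReview in 2pm; Legal in 2pm; Planning in 3pm; AllHands in 4pm; Standup in 3pm; Retro in 2pm; Demo in 3pm

Checking: Retro(2pm) before Standup(3pm); Retro(2pm) != AllHands(4pm); DesignReview(2pm) != Demo(3pm); AllHands(4pm) != Standup(3pm); Legal(2pm) != Planning(3pm); max 3 per slot (cap 3).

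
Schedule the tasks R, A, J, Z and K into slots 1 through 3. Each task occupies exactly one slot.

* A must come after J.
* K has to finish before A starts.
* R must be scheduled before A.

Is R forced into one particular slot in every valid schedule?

No

R can be 1 (e.g. K -> 1, R -> 1, A -> 2, J -> 1, Z -> 1) or 2 (e.g. R -> 2, K -> 1, Z -> 1, J -> 1, A -> 3).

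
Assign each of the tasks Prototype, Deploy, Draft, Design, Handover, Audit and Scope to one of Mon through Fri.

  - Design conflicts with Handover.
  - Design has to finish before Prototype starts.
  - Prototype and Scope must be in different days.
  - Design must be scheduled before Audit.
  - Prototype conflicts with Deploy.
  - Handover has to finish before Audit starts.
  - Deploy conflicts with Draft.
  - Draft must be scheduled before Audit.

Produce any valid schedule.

Audit in Wed; Prototype in Tue; Draft in Mon; Deploy in Wed; Design in Mon; Scope in Mon; Handover in Tue

Checking: Handover(Tue) before Audit(Wed); Draft(Mon) before Audit(Wed); Design(Mon) before Prototype(Tue); Design(Mon) before Audit(Wed); Deploy(Wed) != Draft(Mon); Design(Mon) != Handover(Tue); Prototype(Tue) != Deploy(Wed); Prototype(Tue) != Scope(Mon).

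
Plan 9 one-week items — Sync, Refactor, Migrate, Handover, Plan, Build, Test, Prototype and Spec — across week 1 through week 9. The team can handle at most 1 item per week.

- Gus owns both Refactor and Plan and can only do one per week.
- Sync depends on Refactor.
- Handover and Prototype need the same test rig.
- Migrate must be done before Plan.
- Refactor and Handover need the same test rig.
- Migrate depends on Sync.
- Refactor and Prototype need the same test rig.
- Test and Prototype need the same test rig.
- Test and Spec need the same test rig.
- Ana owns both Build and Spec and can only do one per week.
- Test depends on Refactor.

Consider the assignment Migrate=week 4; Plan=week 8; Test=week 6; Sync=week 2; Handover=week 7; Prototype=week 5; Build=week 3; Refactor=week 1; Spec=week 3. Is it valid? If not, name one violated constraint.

Gus owns both Refactor and Plan and can only do one per week — holds.
Migrate must be done before Plan — holds.
Migrate depends on Sync — holds.
Ana owns both Build and Spec and can only do one per week — violated.
Refactor and Handover need the same test rig — holds.
Handover and Prototype need the same test rig — holds.
Sync depends on Refactor — holds.
The team can handle at most 1 item per week — violated.
Refactor and Prototype need the same test rig — holds.
Test and Prototype need the same test rig — holds.
Test depends on Refactor — holds.
Test and Spec need the same test rig — holds.

No. Ana owns both Build and Spec and can only do one per week is not satisfied.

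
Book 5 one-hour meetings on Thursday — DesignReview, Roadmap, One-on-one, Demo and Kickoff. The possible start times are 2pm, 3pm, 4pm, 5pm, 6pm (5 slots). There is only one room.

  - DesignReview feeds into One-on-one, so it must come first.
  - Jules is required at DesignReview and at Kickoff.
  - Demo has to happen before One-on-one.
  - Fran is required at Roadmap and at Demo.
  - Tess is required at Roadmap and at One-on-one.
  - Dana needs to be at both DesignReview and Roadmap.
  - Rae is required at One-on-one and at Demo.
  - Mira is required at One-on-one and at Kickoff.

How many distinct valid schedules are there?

Splitting on DesignReview: it can be 2pm (12), 3pm (12), 4pm (10), 5pm (6). Listing each branch's schedules as (Roadmap, One-on-one, Demo, Kickoff):
DesignReview=2pm: (3pm,5pm,4pm,6pm) (3pm,6pm,4pm,5pm) (3pm,6pm,5pm,4pm) (4pm,5pm,3pm,6pm) (4pm,6pm,3pm,5pm) (4pm,6pm,5pm,3pm) (5pm,4pm,3pm,6pm) (5pm,6pm,3pm,4pm) (5pm,6pm,4pm,3pm) (6pm,4pm,3pm,5pm) (6pm,5pm,3pm,4pm) (6pm,5pm,4pm,3pm) — 12.
DesignReview=3pm: (2pm,5pm,4pm,6pm) (2pm,6pm,4pm,5pm) (2pm,6pm,5pm,4pm) (4pm,5pm,2pm,6pm) (4pm,6pm,2pm,5pm) (4pm,6pm,5pm,2pm) (5pm,4pm,2pm,6pm) (5pm,6pm,2pm,4pm) (5pm,6pm,4pm,2pm) (6pm,4pm,2pm,5pm) (6pm,5pm,2pm,4pm) (6pm,5pm,4pm,2pm) — 12.
DesignReview=4pm: (2pm,5pm,3pm,6pm) (2pm,6pm,3pm,5pm) (2pm,6pm,5pm,3pm) (3pm,5pm,2pm,6pm) (3pm,6pm,2pm,5pm) (3pm,6pm,5pm,2pm) (5pm,6pm,2pm,3pm) (5pm,6pm,3pm,2pm) (6pm,5pm,2pm,3pm) (6pm,5pm,3pm,2pm) — 10.
DesignReview=5pm: (2pm,6pm,3pm,4pm) (2pm,6pm,4pm,3pm) (3pm,6pm,2pm,4pm) (3pm,6pm,4pm,2pm) (4pm,6pm,2pm,3pm) (4pm,6pm,3pm,2pm) — 6.
Summing: 12 + 12 + 10 + 6 = 40.

40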